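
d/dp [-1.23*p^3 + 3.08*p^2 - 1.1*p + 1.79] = -3.69*p^2 + 6.16*p - 1.1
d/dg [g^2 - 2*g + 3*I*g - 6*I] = 2*g - 2 + 3*I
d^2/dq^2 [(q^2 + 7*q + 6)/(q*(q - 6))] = 2*(13*q^3 + 18*q^2 - 108*q + 216)/(q^3*(q^3 - 18*q^2 + 108*q - 216))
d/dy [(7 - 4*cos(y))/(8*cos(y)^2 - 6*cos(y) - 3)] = 2*(-16*cos(y)^2 + 56*cos(y) - 27)*sin(y)/(8*sin(y)^2 + 6*cos(y) - 5)^2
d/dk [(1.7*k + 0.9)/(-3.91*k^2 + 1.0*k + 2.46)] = (6.647*k^2 + 7.038*k + 3.282)/(15.2881*k^4 - 7.82*k^3 - 18.2372*k^2 + 4.92*k + 6.0516)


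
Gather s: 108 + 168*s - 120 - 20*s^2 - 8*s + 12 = -20*s^2 + 160*s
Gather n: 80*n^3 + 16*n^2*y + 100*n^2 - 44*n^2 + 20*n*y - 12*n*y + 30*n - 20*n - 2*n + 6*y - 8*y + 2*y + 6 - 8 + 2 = 80*n^3 + n^2*(16*y + 56) + n*(8*y + 8)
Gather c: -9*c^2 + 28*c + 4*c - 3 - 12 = -9*c^2 + 32*c - 15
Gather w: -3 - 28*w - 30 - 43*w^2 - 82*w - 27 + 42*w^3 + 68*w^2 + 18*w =42*w^3 + 25*w^2 - 92*w - 60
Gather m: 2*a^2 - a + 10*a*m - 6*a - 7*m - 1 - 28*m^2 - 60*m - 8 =2*a^2 - 7*a - 28*m^2 + m*(10*a - 67) - 9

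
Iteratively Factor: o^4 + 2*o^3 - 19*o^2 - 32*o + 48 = (o + 3)*(o^3 - o^2 - 16*o + 16) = (o - 1)*(o + 3)*(o^2 - 16) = (o - 4)*(o - 1)*(o + 3)*(o + 4)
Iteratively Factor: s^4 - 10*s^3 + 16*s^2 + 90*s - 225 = (s + 3)*(s^3 - 13*s^2 + 55*s - 75) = (s - 5)*(s + 3)*(s^2 - 8*s + 15) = (s - 5)*(s - 3)*(s + 3)*(s - 5)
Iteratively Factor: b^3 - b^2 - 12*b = (b - 4)*(b^2 + 3*b) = (b - 4)*(b + 3)*(b)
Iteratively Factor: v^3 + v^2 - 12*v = (v)*(v^2 + v - 12) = v*(v + 4)*(v - 3)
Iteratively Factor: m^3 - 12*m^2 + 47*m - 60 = (m - 3)*(m^2 - 9*m + 20) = (m - 5)*(m - 3)*(m - 4)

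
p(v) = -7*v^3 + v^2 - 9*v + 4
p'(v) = -21*v^2 + 2*v - 9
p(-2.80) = 190.70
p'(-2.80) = -179.24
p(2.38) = -106.12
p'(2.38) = -123.19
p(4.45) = -633.10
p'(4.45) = -415.95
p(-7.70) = 3328.32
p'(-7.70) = -1269.49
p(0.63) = -3.02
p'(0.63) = -16.07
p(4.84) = -809.79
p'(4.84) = -491.26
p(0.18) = 2.37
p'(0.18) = -9.32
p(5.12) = -955.39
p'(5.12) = -549.26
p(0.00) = 4.00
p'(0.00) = -9.00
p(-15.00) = 23989.00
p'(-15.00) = -4764.00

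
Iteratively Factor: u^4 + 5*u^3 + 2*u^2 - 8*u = (u - 1)*(u^3 + 6*u^2 + 8*u) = (u - 1)*(u + 4)*(u^2 + 2*u) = u*(u - 1)*(u + 4)*(u + 2)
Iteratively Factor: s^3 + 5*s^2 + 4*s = (s + 1)*(s^2 + 4*s) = s*(s + 1)*(s + 4)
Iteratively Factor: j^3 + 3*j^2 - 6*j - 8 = (j + 1)*(j^2 + 2*j - 8) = (j - 2)*(j + 1)*(j + 4)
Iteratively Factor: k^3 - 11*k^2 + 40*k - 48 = (k - 4)*(k^2 - 7*k + 12) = (k - 4)^2*(k - 3)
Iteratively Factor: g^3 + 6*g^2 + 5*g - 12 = (g + 4)*(g^2 + 2*g - 3) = (g + 3)*(g + 4)*(g - 1)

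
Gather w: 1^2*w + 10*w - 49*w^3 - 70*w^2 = -49*w^3 - 70*w^2 + 11*w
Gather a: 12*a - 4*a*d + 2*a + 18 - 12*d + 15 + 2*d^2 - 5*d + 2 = a*(14 - 4*d) + 2*d^2 - 17*d + 35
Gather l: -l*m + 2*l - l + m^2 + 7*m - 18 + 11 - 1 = l*(1 - m) + m^2 + 7*m - 8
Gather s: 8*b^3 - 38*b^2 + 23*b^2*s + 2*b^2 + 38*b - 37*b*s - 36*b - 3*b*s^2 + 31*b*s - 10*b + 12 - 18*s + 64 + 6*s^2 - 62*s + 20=8*b^3 - 36*b^2 - 8*b + s^2*(6 - 3*b) + s*(23*b^2 - 6*b - 80) + 96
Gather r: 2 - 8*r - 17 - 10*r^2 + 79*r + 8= -10*r^2 + 71*r - 7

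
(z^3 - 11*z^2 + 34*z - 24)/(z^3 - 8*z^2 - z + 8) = (z^2 - 10*z + 24)/(z^2 - 7*z - 8)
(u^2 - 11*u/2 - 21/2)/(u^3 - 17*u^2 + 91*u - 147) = (u + 3/2)/(u^2 - 10*u + 21)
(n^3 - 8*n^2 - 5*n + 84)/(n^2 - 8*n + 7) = (n^2 - n - 12)/(n - 1)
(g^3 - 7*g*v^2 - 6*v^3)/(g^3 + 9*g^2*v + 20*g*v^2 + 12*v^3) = (g - 3*v)/(g + 6*v)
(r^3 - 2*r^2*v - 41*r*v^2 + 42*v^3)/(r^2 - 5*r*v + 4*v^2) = (r^2 - r*v - 42*v^2)/(r - 4*v)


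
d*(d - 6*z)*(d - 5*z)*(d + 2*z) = d^4 - 9*d^3*z + 8*d^2*z^2 + 60*d*z^3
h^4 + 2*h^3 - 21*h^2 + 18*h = h*(h - 3)*(h - 1)*(h + 6)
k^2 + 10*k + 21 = (k + 3)*(k + 7)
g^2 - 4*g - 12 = (g - 6)*(g + 2)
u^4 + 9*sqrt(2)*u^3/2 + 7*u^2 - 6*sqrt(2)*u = u*(u - sqrt(2)/2)*(u + 2*sqrt(2))*(u + 3*sqrt(2))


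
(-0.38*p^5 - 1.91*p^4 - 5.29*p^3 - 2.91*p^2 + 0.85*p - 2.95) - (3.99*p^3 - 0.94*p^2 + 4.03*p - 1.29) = -0.38*p^5 - 1.91*p^4 - 9.28*p^3 - 1.97*p^2 - 3.18*p - 1.66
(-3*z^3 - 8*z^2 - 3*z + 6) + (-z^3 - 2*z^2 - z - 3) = -4*z^3 - 10*z^2 - 4*z + 3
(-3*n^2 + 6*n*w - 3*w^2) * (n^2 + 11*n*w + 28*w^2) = -3*n^4 - 27*n^3*w - 21*n^2*w^2 + 135*n*w^3 - 84*w^4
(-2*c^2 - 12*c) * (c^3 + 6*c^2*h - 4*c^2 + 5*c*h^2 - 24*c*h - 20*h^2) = -2*c^5 - 12*c^4*h - 4*c^4 - 10*c^3*h^2 - 24*c^3*h + 48*c^3 - 20*c^2*h^2 + 288*c^2*h + 240*c*h^2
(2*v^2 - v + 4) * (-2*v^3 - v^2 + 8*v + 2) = -4*v^5 + 9*v^3 - 8*v^2 + 30*v + 8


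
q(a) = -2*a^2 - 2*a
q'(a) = -4*a - 2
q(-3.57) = -18.35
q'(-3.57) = 12.28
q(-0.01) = 0.02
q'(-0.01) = -1.96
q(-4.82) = -36.82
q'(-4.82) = 17.28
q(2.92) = -22.89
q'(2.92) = -13.68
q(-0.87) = 0.23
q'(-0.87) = 1.48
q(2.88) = -22.35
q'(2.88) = -13.52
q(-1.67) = -2.24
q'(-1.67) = 4.68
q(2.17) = -13.76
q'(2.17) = -10.68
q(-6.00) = -60.00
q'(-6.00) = 22.00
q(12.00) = -312.00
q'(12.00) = -50.00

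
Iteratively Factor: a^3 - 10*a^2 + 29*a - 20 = (a - 1)*(a^2 - 9*a + 20) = (a - 4)*(a - 1)*(a - 5)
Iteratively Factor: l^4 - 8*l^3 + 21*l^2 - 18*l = (l)*(l^3 - 8*l^2 + 21*l - 18) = l*(l - 3)*(l^2 - 5*l + 6) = l*(l - 3)^2*(l - 2)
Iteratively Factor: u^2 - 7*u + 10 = (u - 5)*(u - 2)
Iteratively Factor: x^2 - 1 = (x + 1)*(x - 1)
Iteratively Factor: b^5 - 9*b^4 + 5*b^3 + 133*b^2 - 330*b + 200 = (b - 1)*(b^4 - 8*b^3 - 3*b^2 + 130*b - 200) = (b - 5)*(b - 1)*(b^3 - 3*b^2 - 18*b + 40) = (b - 5)^2*(b - 1)*(b^2 + 2*b - 8) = (b - 5)^2*(b - 1)*(b + 4)*(b - 2)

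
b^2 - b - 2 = (b - 2)*(b + 1)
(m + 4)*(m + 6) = m^2 + 10*m + 24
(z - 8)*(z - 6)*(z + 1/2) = z^3 - 27*z^2/2 + 41*z + 24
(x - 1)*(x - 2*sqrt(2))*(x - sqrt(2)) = x^3 - 3*sqrt(2)*x^2 - x^2 + 4*x + 3*sqrt(2)*x - 4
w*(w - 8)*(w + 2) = w^3 - 6*w^2 - 16*w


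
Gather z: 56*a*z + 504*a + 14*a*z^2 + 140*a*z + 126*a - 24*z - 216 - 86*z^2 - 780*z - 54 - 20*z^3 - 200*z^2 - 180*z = 630*a - 20*z^3 + z^2*(14*a - 286) + z*(196*a - 984) - 270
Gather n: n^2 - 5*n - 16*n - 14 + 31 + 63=n^2 - 21*n + 80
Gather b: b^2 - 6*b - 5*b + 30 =b^2 - 11*b + 30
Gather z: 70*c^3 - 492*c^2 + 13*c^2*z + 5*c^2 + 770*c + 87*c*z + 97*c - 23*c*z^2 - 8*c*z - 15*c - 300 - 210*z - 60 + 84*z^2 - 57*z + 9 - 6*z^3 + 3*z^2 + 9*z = 70*c^3 - 487*c^2 + 852*c - 6*z^3 + z^2*(87 - 23*c) + z*(13*c^2 + 79*c - 258) - 351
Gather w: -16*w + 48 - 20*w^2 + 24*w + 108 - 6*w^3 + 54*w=-6*w^3 - 20*w^2 + 62*w + 156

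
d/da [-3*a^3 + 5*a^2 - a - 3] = -9*a^2 + 10*a - 1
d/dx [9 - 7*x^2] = -14*x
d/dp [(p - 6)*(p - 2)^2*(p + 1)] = 4*p^3 - 27*p^2 + 36*p + 4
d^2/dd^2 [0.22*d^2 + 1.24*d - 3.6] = 0.440000000000000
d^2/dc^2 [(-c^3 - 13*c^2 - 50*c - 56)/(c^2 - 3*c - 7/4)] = 168*(-76*c^3 - 192*c^2 + 177*c - 289)/(64*c^6 - 576*c^5 + 1392*c^4 + 288*c^3 - 2436*c^2 - 1764*c - 343)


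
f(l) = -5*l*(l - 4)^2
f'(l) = -5*l*(2*l - 8) - 5*(l - 4)^2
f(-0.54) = 55.65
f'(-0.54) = -127.57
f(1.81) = -43.40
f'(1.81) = 15.66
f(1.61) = -45.98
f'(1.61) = 9.92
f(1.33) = -47.41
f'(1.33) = -0.13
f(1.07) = -45.93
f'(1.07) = -11.57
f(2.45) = -29.43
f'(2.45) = 25.96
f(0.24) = -16.97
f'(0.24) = -61.66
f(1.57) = -46.35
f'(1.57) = 8.63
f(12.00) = -3840.00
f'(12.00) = -1280.00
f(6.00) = -120.00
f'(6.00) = -140.00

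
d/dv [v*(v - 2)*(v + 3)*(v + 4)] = 4*v^3 + 15*v^2 - 4*v - 24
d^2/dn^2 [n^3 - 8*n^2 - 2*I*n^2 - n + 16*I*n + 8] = 6*n - 16 - 4*I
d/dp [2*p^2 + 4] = 4*p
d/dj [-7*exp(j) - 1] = -7*exp(j)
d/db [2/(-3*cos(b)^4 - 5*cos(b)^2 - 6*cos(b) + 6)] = 4*(-6*cos(b)^3 - 5*cos(b) - 3)*sin(b)/(3*cos(b)^4 + 5*cos(b)^2 + 6*cos(b) - 6)^2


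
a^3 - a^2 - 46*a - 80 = (a - 8)*(a + 2)*(a + 5)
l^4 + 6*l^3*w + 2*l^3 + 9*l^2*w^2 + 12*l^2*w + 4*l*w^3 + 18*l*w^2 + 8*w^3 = (l + 2)*(l + w)^2*(l + 4*w)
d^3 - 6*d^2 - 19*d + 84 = (d - 7)*(d - 3)*(d + 4)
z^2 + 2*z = z*(z + 2)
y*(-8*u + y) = -8*u*y + y^2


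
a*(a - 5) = a^2 - 5*a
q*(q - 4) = q^2 - 4*q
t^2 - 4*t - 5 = (t - 5)*(t + 1)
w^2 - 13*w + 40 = (w - 8)*(w - 5)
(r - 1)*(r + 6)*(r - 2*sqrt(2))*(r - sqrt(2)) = r^4 - 3*sqrt(2)*r^3 + 5*r^3 - 15*sqrt(2)*r^2 - 2*r^2 + 20*r + 18*sqrt(2)*r - 24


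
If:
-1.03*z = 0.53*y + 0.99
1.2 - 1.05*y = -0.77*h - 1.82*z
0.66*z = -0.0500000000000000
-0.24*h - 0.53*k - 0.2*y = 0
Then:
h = -3.73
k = 2.34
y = -1.72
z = -0.08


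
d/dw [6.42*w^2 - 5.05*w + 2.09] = 12.84*w - 5.05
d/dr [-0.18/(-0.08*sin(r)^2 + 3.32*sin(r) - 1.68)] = (0.5976 - 0.0288*sin(r))*cos(r)/(0.08*sin(r)^2 - 3.32*sin(r) + 1.68)^2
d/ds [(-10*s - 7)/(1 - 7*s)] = -59/(7*s - 1)^2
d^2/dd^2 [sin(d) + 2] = -sin(d)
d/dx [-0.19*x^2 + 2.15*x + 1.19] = 2.15 - 0.38*x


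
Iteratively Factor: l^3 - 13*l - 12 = (l - 4)*(l^2 + 4*l + 3) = (l - 4)*(l + 1)*(l + 3)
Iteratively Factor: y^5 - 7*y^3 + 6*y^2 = (y + 3)*(y^4 - 3*y^3 + 2*y^2) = y*(y + 3)*(y^3 - 3*y^2 + 2*y) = y^2*(y + 3)*(y^2 - 3*y + 2) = y^2*(y - 2)*(y + 3)*(y - 1)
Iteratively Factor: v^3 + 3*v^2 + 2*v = (v + 1)*(v^2 + 2*v) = v*(v + 1)*(v + 2)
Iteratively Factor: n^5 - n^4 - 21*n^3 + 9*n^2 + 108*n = (n)*(n^4 - n^3 - 21*n^2 + 9*n + 108) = n*(n - 4)*(n^3 + 3*n^2 - 9*n - 27) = n*(n - 4)*(n + 3)*(n^2 - 9) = n*(n - 4)*(n + 3)^2*(n - 3)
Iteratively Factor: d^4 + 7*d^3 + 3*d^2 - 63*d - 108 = (d - 3)*(d^3 + 10*d^2 + 33*d + 36) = (d - 3)*(d + 4)*(d^2 + 6*d + 9) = (d - 3)*(d + 3)*(d + 4)*(d + 3)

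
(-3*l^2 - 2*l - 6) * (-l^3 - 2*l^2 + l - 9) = 3*l^5 + 8*l^4 + 7*l^3 + 37*l^2 + 12*l + 54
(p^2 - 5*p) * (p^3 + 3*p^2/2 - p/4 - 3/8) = p^5 - 7*p^4/2 - 31*p^3/4 + 7*p^2/8 + 15*p/8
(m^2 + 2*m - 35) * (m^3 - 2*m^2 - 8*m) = m^5 - 47*m^3 + 54*m^2 + 280*m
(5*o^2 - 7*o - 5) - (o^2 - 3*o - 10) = 4*o^2 - 4*o + 5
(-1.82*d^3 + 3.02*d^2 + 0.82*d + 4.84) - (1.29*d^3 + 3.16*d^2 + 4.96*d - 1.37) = -3.11*d^3 - 0.14*d^2 - 4.14*d + 6.21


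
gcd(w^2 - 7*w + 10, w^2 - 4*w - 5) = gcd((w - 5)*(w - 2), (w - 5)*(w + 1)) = w - 5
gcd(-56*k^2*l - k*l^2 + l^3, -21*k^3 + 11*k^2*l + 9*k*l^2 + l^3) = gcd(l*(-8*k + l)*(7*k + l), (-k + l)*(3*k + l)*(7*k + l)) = 7*k + l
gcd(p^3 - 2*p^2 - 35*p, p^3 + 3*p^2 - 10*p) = p^2 + 5*p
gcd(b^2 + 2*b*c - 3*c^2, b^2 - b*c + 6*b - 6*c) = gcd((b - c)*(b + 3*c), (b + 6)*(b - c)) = b - c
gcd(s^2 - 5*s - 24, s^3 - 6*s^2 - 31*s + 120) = s - 8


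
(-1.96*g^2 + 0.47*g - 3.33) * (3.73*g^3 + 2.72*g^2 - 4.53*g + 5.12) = -7.3108*g^5 - 3.5781*g^4 - 2.2637*g^3 - 21.2219*g^2 + 17.4913*g - 17.0496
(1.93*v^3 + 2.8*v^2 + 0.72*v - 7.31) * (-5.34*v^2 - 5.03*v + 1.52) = -10.3062*v^5 - 24.6599*v^4 - 14.9952*v^3 + 39.6698*v^2 + 37.8637*v - 11.1112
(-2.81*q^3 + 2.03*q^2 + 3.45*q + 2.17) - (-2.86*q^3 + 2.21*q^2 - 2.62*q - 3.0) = 0.0499999999999998*q^3 - 0.18*q^2 + 6.07*q + 5.17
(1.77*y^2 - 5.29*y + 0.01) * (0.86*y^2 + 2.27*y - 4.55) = 1.5222*y^4 - 0.5315*y^3 - 20.0532*y^2 + 24.0922*y - 0.0455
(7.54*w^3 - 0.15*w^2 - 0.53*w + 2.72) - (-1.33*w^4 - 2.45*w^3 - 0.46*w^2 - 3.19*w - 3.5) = 1.33*w^4 + 9.99*w^3 + 0.31*w^2 + 2.66*w + 6.22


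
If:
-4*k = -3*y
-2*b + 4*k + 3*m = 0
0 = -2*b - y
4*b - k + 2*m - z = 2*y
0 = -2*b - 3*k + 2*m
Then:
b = 0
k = 0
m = 0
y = 0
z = 0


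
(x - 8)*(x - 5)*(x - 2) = x^3 - 15*x^2 + 66*x - 80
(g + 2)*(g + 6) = g^2 + 8*g + 12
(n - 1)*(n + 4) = n^2 + 3*n - 4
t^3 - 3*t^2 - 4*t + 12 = (t - 3)*(t - 2)*(t + 2)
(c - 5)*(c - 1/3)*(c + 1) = c^3 - 13*c^2/3 - 11*c/3 + 5/3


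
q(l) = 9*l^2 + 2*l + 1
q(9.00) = 748.00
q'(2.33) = 43.94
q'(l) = 18*l + 2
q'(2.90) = 54.20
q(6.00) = 337.00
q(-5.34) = 246.96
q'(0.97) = 19.46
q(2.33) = 54.52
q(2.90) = 82.49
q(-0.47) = 2.05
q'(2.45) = 46.10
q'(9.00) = 164.00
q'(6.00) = 110.00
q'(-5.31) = -93.58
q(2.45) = 59.92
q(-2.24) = 41.68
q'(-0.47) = -6.46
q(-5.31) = 244.14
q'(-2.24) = -38.32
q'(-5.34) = -94.12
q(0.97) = 11.41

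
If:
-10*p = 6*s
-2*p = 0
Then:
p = 0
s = 0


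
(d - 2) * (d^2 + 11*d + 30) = d^3 + 9*d^2 + 8*d - 60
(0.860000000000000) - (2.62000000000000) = -1.76000000000000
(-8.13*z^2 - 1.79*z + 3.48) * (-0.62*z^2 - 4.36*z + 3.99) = 5.0406*z^4 + 36.5566*z^3 - 26.7919*z^2 - 22.3149*z + 13.8852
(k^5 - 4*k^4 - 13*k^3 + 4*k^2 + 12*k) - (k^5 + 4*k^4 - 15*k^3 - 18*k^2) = -8*k^4 + 2*k^3 + 22*k^2 + 12*k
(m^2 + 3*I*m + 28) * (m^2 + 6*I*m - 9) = m^4 + 9*I*m^3 + m^2 + 141*I*m - 252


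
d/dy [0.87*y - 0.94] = 0.870000000000000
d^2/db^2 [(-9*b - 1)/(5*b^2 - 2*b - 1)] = 2*(4*(5*b - 1)^2*(9*b + 1) + (135*b - 13)*(-5*b^2 + 2*b + 1))/(-5*b^2 + 2*b + 1)^3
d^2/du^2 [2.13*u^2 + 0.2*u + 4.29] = 4.26000000000000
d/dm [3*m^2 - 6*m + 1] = 6*m - 6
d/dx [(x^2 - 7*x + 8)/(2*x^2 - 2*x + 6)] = (6*x^2 - 10*x - 13)/(2*(x^4 - 2*x^3 + 7*x^2 - 6*x + 9))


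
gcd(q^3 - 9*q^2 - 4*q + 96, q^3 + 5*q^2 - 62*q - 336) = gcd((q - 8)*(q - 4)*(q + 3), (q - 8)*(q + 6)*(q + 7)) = q - 8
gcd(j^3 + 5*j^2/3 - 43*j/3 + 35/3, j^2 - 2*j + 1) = j - 1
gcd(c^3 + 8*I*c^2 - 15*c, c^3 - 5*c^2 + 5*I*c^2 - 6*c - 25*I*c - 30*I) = c + 5*I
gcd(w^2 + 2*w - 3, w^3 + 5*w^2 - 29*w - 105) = w + 3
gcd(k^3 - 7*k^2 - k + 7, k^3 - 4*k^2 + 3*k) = k - 1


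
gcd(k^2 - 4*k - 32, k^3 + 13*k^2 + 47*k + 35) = 1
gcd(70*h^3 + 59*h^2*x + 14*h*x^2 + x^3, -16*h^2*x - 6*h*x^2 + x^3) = 2*h + x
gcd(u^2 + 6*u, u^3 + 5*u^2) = u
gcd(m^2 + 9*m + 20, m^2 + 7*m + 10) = m + 5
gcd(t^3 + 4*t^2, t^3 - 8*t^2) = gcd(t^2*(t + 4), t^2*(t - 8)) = t^2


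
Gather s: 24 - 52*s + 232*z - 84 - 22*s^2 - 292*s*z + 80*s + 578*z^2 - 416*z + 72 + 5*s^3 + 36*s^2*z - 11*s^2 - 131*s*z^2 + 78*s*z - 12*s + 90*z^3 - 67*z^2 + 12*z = 5*s^3 + s^2*(36*z - 33) + s*(-131*z^2 - 214*z + 16) + 90*z^3 + 511*z^2 - 172*z + 12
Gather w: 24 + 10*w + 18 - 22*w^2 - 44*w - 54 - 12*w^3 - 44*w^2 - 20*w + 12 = -12*w^3 - 66*w^2 - 54*w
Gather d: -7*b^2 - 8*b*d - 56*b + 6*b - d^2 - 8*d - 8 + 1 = -7*b^2 - 50*b - d^2 + d*(-8*b - 8) - 7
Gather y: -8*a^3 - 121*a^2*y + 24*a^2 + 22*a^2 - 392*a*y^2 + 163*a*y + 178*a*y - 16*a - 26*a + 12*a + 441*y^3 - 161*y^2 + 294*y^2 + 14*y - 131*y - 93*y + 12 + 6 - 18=-8*a^3 + 46*a^2 - 30*a + 441*y^3 + y^2*(133 - 392*a) + y*(-121*a^2 + 341*a - 210)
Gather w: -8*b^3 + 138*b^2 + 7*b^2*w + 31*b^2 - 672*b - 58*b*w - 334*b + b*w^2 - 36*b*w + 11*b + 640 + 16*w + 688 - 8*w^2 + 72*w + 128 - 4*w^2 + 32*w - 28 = -8*b^3 + 169*b^2 - 995*b + w^2*(b - 12) + w*(7*b^2 - 94*b + 120) + 1428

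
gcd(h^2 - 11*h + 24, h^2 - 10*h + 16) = h - 8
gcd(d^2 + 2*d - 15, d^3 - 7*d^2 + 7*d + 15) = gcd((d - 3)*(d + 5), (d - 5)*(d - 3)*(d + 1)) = d - 3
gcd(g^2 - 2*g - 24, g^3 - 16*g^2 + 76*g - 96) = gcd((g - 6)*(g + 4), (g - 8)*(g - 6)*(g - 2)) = g - 6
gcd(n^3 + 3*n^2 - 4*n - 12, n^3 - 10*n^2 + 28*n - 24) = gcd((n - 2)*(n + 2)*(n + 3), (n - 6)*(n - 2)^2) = n - 2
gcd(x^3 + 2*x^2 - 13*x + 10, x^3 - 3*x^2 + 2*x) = x^2 - 3*x + 2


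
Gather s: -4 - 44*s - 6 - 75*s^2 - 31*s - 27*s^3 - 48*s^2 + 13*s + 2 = -27*s^3 - 123*s^2 - 62*s - 8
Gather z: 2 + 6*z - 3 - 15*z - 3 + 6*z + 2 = -3*z - 2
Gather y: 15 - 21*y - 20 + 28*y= 7*y - 5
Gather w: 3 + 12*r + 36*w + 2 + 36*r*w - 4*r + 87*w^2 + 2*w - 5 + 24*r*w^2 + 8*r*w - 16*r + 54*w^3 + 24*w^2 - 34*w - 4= -8*r + 54*w^3 + w^2*(24*r + 111) + w*(44*r + 4) - 4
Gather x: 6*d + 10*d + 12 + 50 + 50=16*d + 112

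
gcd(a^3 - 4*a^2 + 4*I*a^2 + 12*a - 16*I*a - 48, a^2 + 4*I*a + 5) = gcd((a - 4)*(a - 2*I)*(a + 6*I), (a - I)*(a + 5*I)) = 1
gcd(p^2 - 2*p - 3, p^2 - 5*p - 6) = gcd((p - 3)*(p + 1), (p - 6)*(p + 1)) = p + 1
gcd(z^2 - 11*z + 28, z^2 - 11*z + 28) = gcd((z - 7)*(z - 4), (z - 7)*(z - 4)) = z^2 - 11*z + 28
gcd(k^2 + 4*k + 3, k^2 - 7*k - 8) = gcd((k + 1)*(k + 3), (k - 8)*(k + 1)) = k + 1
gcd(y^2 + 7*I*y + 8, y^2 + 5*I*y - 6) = 1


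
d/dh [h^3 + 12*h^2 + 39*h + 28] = 3*h^2 + 24*h + 39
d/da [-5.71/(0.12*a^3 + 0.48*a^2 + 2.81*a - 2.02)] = (2.0556*a^2 + 5.4816*a + 16.0451)/(0.12*a^3 + 0.48*a^2 + 2.81*a - 2.02)^2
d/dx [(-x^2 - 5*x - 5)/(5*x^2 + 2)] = (25*x^2 + 46*x - 10)/(25*x^4 + 20*x^2 + 4)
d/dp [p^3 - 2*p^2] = p*(3*p - 4)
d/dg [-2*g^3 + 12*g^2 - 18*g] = -6*g^2 + 24*g - 18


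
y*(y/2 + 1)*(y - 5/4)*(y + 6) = y^4/2 + 27*y^3/8 + y^2 - 15*y/2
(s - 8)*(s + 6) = s^2 - 2*s - 48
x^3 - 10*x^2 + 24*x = x*(x - 6)*(x - 4)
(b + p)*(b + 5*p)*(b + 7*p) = b^3 + 13*b^2*p + 47*b*p^2 + 35*p^3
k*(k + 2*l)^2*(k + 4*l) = k^4 + 8*k^3*l + 20*k^2*l^2 + 16*k*l^3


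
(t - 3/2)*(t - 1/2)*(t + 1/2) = t^3 - 3*t^2/2 - t/4 + 3/8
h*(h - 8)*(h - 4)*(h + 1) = h^4 - 11*h^3 + 20*h^2 + 32*h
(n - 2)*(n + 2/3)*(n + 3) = n^3 + 5*n^2/3 - 16*n/3 - 4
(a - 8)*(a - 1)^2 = a^3 - 10*a^2 + 17*a - 8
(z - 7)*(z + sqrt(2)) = z^2 - 7*z + sqrt(2)*z - 7*sqrt(2)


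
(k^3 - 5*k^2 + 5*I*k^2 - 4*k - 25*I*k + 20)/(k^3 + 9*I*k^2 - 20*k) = (k^2 + k*(-5 + I) - 5*I)/(k*(k + 5*I))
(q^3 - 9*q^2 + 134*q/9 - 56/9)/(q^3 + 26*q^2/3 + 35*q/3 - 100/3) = (3*q^2 - 23*q + 14)/(3*(q^2 + 10*q + 25))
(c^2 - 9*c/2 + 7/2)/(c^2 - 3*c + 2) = (c - 7/2)/(c - 2)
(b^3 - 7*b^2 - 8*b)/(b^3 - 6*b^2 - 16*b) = (b + 1)/(b + 2)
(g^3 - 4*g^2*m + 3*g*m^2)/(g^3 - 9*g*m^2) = (g - m)/(g + 3*m)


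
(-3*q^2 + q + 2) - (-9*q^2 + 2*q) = 6*q^2 - q + 2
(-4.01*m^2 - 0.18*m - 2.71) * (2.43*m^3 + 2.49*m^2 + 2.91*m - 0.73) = -9.7443*m^5 - 10.4223*m^4 - 18.7026*m^3 - 4.3444*m^2 - 7.7547*m + 1.9783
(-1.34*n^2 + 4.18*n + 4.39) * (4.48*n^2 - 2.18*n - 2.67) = -6.0032*n^4 + 21.6476*n^3 + 14.1326*n^2 - 20.7308*n - 11.7213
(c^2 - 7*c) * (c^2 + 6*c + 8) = c^4 - c^3 - 34*c^2 - 56*c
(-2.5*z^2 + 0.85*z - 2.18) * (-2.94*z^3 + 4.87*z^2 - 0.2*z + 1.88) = 7.35*z^5 - 14.674*z^4 + 11.0487*z^3 - 15.4866*z^2 + 2.034*z - 4.0984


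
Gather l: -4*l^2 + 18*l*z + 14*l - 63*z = -4*l^2 + l*(18*z + 14) - 63*z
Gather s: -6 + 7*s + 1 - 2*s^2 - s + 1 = -2*s^2 + 6*s - 4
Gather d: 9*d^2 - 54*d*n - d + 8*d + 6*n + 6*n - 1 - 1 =9*d^2 + d*(7 - 54*n) + 12*n - 2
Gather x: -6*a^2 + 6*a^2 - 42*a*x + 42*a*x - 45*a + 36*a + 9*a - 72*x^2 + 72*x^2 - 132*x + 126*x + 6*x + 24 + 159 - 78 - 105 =0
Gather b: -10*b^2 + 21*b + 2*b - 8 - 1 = -10*b^2 + 23*b - 9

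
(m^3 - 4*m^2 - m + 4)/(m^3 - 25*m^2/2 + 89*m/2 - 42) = 2*(m^2 - 1)/(2*m^2 - 17*m + 21)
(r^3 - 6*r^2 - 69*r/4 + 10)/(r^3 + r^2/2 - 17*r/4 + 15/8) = 2*(r - 8)/(2*r - 3)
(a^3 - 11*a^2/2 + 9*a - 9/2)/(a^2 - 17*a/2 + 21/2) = (a^2 - 4*a + 3)/(a - 7)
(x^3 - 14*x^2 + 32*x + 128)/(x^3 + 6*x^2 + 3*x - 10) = (x^2 - 16*x + 64)/(x^2 + 4*x - 5)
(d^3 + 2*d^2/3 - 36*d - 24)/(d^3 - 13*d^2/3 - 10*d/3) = (d^2 - 36)/(d*(d - 5))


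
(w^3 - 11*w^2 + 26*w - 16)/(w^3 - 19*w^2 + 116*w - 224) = (w^2 - 3*w + 2)/(w^2 - 11*w + 28)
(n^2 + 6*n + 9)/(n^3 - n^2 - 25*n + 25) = (n^2 + 6*n + 9)/(n^3 - n^2 - 25*n + 25)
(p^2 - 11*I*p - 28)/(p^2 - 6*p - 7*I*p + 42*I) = (p - 4*I)/(p - 6)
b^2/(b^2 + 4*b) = b/(b + 4)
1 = 1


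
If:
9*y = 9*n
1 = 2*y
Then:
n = 1/2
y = 1/2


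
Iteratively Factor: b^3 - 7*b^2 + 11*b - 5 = (b - 1)*(b^2 - 6*b + 5) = (b - 5)*(b - 1)*(b - 1)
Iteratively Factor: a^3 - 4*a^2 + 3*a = (a - 1)*(a^2 - 3*a) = (a - 3)*(a - 1)*(a)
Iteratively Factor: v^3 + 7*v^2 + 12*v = (v + 4)*(v^2 + 3*v) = (v + 3)*(v + 4)*(v)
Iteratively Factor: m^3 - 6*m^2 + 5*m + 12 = (m - 4)*(m^2 - 2*m - 3) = (m - 4)*(m + 1)*(m - 3)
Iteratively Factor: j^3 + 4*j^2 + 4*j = (j + 2)*(j^2 + 2*j) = (j + 2)^2*(j)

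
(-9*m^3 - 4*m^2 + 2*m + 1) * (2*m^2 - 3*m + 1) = -18*m^5 + 19*m^4 + 7*m^3 - 8*m^2 - m + 1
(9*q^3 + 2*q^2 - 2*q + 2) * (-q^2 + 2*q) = -9*q^5 + 16*q^4 + 6*q^3 - 6*q^2 + 4*q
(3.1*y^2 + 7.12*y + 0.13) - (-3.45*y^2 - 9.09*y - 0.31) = 6.55*y^2 + 16.21*y + 0.44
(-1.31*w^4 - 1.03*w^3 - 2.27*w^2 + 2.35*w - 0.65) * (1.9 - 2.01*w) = 2.6331*w^5 - 0.4187*w^4 + 2.6057*w^3 - 9.0365*w^2 + 5.7715*w - 1.235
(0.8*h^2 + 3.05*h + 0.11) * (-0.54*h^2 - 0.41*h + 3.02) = -0.432*h^4 - 1.975*h^3 + 1.1061*h^2 + 9.1659*h + 0.3322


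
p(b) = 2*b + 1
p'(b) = 2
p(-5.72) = -10.44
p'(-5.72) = 2.00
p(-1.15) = -1.30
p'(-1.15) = 2.00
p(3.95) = 8.90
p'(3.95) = 2.00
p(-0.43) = 0.14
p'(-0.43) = 2.00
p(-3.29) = -5.58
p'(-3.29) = 2.00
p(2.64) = 6.28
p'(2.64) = 2.00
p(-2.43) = -3.86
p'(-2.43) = 2.00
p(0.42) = 1.84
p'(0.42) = 2.00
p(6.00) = 13.00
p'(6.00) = 2.00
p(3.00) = 7.00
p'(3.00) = 2.00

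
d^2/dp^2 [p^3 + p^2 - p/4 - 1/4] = 6*p + 2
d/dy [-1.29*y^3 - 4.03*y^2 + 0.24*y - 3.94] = -3.87*y^2 - 8.06*y + 0.24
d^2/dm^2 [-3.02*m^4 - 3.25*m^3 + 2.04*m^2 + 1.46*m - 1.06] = -36.24*m^2 - 19.5*m + 4.08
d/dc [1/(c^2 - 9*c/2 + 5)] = 2*(9 - 4*c)/(2*c^2 - 9*c + 10)^2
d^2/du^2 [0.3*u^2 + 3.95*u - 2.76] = 0.600000000000000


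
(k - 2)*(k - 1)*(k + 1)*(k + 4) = k^4 + 2*k^3 - 9*k^2 - 2*k + 8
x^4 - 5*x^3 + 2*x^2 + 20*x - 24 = (x - 3)*(x - 2)^2*(x + 2)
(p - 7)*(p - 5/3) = p^2 - 26*p/3 + 35/3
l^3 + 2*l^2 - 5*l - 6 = (l - 2)*(l + 1)*(l + 3)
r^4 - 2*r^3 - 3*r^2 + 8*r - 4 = (r - 2)*(r - 1)^2*(r + 2)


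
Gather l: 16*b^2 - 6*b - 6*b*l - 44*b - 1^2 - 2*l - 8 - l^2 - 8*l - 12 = 16*b^2 - 50*b - l^2 + l*(-6*b - 10) - 21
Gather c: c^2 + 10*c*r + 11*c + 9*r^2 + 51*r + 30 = c^2 + c*(10*r + 11) + 9*r^2 + 51*r + 30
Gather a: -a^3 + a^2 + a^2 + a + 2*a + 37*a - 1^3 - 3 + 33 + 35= -a^3 + 2*a^2 + 40*a + 64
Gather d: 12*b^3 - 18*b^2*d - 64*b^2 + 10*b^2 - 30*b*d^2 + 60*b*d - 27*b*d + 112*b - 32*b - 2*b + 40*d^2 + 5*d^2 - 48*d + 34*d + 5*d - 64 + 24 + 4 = 12*b^3 - 54*b^2 + 78*b + d^2*(45 - 30*b) + d*(-18*b^2 + 33*b - 9) - 36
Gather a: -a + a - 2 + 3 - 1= 0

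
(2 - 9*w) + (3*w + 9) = 11 - 6*w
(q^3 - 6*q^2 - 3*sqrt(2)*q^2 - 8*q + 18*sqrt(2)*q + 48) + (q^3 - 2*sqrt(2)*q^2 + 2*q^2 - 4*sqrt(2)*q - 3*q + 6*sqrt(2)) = 2*q^3 - 5*sqrt(2)*q^2 - 4*q^2 - 11*q + 14*sqrt(2)*q + 6*sqrt(2) + 48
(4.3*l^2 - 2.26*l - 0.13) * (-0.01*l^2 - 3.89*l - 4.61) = -0.043*l^4 - 16.7044*l^3 - 11.0303*l^2 + 10.9243*l + 0.5993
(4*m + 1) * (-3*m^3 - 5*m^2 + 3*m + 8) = -12*m^4 - 23*m^3 + 7*m^2 + 35*m + 8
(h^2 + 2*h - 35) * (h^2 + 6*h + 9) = h^4 + 8*h^3 - 14*h^2 - 192*h - 315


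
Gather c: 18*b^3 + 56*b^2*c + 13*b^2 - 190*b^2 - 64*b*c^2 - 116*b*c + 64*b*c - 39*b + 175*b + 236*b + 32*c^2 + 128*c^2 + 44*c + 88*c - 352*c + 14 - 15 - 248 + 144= 18*b^3 - 177*b^2 + 372*b + c^2*(160 - 64*b) + c*(56*b^2 - 52*b - 220) - 105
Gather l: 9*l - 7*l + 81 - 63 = 2*l + 18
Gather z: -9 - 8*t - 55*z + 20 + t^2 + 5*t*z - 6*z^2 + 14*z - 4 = t^2 - 8*t - 6*z^2 + z*(5*t - 41) + 7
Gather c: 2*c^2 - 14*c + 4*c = 2*c^2 - 10*c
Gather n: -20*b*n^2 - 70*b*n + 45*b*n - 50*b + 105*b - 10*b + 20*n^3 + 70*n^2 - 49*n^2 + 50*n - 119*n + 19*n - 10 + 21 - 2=45*b + 20*n^3 + n^2*(21 - 20*b) + n*(-25*b - 50) + 9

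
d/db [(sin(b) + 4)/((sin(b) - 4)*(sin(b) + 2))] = -(sin(b) + 8)*sin(b)*cos(b)/((sin(b) - 4)^2*(sin(b) + 2)^2)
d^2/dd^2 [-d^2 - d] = -2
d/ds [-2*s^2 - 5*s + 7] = -4*s - 5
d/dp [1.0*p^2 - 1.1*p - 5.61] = 2.0*p - 1.1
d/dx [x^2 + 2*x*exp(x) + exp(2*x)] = 2*x*exp(x) + 2*x + 2*exp(2*x) + 2*exp(x)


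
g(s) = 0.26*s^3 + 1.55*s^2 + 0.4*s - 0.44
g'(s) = 0.78*s^2 + 3.1*s + 0.4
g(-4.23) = 5.92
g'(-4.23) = 1.24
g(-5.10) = 3.35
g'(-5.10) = 4.88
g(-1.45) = 1.45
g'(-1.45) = -2.46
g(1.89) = 7.61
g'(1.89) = 9.05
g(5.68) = 99.48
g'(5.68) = 43.17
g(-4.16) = 6.00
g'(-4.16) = 1.00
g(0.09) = -0.39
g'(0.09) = 0.69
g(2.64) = 16.20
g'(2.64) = 14.02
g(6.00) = 113.92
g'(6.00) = 47.08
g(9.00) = 318.25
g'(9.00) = 91.48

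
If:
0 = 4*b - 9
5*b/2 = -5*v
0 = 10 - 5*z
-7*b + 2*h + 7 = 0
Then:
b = 9/4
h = 35/8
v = -9/8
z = 2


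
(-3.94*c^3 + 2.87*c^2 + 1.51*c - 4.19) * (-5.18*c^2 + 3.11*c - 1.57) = 20.4092*c^5 - 27.12*c^4 + 7.2897*c^3 + 21.8944*c^2 - 15.4016*c + 6.5783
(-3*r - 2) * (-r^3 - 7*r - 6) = 3*r^4 + 2*r^3 + 21*r^2 + 32*r + 12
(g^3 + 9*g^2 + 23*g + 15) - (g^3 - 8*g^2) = 17*g^2 + 23*g + 15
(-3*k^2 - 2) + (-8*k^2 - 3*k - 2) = -11*k^2 - 3*k - 4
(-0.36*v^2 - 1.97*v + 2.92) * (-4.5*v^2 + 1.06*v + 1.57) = 1.62*v^4 + 8.4834*v^3 - 15.7934*v^2 + 0.00229999999999997*v + 4.5844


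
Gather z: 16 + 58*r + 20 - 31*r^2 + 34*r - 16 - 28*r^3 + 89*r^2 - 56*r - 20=-28*r^3 + 58*r^2 + 36*r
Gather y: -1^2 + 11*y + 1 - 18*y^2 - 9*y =-18*y^2 + 2*y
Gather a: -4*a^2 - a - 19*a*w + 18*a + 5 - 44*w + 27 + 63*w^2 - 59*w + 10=-4*a^2 + a*(17 - 19*w) + 63*w^2 - 103*w + 42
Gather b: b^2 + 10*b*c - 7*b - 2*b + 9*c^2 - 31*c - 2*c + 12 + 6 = b^2 + b*(10*c - 9) + 9*c^2 - 33*c + 18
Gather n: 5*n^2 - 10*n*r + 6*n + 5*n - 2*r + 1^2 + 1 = 5*n^2 + n*(11 - 10*r) - 2*r + 2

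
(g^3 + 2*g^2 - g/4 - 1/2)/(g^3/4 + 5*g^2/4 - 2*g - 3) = (4*g^3 + 8*g^2 - g - 2)/(g^3 + 5*g^2 - 8*g - 12)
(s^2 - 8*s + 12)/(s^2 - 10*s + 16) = (s - 6)/(s - 8)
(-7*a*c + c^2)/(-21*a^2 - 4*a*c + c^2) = c/(3*a + c)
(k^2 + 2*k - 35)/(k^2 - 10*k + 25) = (k + 7)/(k - 5)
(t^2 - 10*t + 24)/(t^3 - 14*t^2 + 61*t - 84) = (t - 6)/(t^2 - 10*t + 21)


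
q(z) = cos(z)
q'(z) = -sin(z)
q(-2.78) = -0.94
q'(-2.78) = 0.35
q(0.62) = 0.81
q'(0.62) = -0.58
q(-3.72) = -0.84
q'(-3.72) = -0.55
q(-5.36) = 0.60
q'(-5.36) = -0.80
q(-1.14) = 0.42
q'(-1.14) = 0.91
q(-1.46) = 0.11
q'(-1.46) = 0.99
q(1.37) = 0.20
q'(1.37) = -0.98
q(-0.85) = 0.66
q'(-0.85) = 0.75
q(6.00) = 0.96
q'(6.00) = 0.28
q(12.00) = 0.84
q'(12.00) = 0.54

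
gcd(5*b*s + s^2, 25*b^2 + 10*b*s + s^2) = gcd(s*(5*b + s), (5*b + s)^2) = 5*b + s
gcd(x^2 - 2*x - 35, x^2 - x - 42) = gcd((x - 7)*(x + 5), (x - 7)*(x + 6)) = x - 7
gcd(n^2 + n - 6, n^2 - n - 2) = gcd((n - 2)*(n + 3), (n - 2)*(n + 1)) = n - 2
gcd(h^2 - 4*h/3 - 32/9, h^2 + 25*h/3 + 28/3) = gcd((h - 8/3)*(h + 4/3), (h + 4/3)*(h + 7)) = h + 4/3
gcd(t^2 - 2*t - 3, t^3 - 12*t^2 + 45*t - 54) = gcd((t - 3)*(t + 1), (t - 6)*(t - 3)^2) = t - 3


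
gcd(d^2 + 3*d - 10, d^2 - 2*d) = d - 2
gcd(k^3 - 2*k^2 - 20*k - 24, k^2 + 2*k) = k + 2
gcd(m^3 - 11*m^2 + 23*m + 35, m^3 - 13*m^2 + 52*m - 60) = m - 5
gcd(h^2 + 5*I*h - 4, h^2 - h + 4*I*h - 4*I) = h + 4*I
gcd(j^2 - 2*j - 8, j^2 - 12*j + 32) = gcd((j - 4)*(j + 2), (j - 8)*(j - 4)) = j - 4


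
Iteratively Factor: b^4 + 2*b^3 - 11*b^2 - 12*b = (b)*(b^3 + 2*b^2 - 11*b - 12) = b*(b + 4)*(b^2 - 2*b - 3) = b*(b - 3)*(b + 4)*(b + 1)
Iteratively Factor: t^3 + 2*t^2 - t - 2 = (t + 2)*(t^2 - 1) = (t - 1)*(t + 2)*(t + 1)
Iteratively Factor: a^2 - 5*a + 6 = (a - 3)*(a - 2)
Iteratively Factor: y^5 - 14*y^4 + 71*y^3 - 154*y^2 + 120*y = (y - 5)*(y^4 - 9*y^3 + 26*y^2 - 24*y) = (y - 5)*(y - 3)*(y^3 - 6*y^2 + 8*y) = (y - 5)*(y - 3)*(y - 2)*(y^2 - 4*y) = y*(y - 5)*(y - 3)*(y - 2)*(y - 4)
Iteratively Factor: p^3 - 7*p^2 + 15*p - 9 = (p - 1)*(p^2 - 6*p + 9) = (p - 3)*(p - 1)*(p - 3)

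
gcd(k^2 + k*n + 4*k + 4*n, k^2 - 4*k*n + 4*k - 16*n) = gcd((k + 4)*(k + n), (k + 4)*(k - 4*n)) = k + 4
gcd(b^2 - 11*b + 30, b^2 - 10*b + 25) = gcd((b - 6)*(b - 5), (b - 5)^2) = b - 5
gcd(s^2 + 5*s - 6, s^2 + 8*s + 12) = s + 6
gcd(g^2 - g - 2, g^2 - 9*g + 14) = g - 2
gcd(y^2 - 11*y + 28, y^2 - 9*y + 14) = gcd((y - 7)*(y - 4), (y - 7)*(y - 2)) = y - 7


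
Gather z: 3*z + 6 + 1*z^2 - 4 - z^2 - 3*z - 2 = 0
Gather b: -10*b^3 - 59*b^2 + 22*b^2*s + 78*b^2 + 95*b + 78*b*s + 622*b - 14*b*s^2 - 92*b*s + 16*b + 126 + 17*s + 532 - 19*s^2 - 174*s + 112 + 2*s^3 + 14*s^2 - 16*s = -10*b^3 + b^2*(22*s + 19) + b*(-14*s^2 - 14*s + 733) + 2*s^3 - 5*s^2 - 173*s + 770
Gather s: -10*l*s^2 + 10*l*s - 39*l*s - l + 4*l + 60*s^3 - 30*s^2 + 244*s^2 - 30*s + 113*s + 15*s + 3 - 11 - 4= 3*l + 60*s^3 + s^2*(214 - 10*l) + s*(98 - 29*l) - 12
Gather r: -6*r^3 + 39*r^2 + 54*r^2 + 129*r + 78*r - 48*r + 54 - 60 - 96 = -6*r^3 + 93*r^2 + 159*r - 102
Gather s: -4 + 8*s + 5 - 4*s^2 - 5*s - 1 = -4*s^2 + 3*s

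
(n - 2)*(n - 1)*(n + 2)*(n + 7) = n^4 + 6*n^3 - 11*n^2 - 24*n + 28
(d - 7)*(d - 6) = d^2 - 13*d + 42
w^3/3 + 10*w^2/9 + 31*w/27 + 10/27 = (w/3 + 1/3)*(w + 2/3)*(w + 5/3)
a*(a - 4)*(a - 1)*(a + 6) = a^4 + a^3 - 26*a^2 + 24*a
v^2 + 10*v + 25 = (v + 5)^2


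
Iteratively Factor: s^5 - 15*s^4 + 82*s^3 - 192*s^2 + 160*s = (s - 4)*(s^4 - 11*s^3 + 38*s^2 - 40*s) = (s - 5)*(s - 4)*(s^3 - 6*s^2 + 8*s) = (s - 5)*(s - 4)*(s - 2)*(s^2 - 4*s) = (s - 5)*(s - 4)^2*(s - 2)*(s)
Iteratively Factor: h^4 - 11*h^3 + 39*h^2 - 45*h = (h)*(h^3 - 11*h^2 + 39*h - 45) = h*(h - 5)*(h^2 - 6*h + 9) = h*(h - 5)*(h - 3)*(h - 3)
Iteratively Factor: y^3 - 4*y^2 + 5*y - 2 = (y - 1)*(y^2 - 3*y + 2) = (y - 2)*(y - 1)*(y - 1)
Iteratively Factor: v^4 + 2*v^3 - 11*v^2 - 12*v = (v)*(v^3 + 2*v^2 - 11*v - 12) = v*(v + 1)*(v^2 + v - 12) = v*(v + 1)*(v + 4)*(v - 3)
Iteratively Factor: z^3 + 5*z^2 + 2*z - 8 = (z + 4)*(z^2 + z - 2) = (z - 1)*(z + 4)*(z + 2)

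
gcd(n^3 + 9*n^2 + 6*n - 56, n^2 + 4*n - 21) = n + 7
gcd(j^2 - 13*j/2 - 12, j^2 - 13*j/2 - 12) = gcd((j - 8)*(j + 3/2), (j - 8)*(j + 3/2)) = j^2 - 13*j/2 - 12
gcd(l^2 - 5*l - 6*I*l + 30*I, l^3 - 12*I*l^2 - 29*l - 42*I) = l - 6*I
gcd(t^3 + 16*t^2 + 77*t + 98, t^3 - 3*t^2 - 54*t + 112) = t + 7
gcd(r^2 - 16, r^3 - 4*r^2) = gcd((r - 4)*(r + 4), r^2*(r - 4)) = r - 4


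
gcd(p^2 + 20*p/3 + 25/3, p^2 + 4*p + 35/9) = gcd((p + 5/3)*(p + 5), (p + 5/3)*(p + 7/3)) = p + 5/3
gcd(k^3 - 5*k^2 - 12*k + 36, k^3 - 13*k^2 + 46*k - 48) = k - 2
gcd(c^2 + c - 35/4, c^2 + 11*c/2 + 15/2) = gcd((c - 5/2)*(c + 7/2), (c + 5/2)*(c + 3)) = 1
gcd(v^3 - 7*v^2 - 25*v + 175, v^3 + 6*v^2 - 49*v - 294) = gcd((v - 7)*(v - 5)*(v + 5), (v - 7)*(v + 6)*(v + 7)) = v - 7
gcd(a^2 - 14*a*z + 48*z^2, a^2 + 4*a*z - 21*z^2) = 1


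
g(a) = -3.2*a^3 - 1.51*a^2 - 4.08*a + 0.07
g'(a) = -9.6*a^2 - 3.02*a - 4.08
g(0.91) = -7.30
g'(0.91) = -14.78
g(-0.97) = 5.53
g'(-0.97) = -10.18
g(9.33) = -2768.37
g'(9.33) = -867.93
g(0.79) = -5.67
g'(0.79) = -12.46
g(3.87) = -223.81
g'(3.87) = -159.55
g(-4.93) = 366.92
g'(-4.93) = -222.52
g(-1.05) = 6.39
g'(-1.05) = -11.49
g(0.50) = -2.75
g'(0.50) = -7.99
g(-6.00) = 661.39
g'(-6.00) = -331.56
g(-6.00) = 661.39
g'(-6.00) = -331.56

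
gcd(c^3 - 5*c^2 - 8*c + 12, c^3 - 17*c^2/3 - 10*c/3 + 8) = c^2 - 7*c + 6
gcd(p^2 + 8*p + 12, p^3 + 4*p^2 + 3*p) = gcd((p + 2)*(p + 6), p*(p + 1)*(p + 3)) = 1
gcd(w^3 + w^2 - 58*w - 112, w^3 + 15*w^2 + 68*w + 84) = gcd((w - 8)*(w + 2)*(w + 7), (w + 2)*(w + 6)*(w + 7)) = w^2 + 9*w + 14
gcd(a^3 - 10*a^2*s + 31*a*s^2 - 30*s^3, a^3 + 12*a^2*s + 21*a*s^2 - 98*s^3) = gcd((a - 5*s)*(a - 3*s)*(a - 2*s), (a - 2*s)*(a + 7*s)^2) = -a + 2*s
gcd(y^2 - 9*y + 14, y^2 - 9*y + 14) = y^2 - 9*y + 14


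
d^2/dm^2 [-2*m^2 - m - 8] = -4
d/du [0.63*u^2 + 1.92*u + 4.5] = 1.26*u + 1.92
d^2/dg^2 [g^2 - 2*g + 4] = 2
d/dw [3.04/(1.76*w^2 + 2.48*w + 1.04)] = (-10.7008*w - 7.5392)/(1.76*w^2 + 2.48*w + 1.04)^2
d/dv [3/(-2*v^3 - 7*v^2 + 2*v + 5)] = 6*(3*v^2 + 7*v - 1)/(2*v^3 + 7*v^2 - 2*v - 5)^2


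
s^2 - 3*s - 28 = (s - 7)*(s + 4)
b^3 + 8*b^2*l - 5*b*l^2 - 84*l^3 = (b - 3*l)*(b + 4*l)*(b + 7*l)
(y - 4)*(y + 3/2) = y^2 - 5*y/2 - 6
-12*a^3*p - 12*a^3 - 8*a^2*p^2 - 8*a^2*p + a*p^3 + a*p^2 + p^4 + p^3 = (-3*a + p)*(2*a + p)^2*(p + 1)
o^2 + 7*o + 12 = (o + 3)*(o + 4)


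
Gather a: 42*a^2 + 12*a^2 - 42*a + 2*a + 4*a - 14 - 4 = 54*a^2 - 36*a - 18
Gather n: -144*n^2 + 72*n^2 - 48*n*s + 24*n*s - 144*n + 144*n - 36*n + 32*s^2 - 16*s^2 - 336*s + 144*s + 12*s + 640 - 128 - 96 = -72*n^2 + n*(-24*s - 36) + 16*s^2 - 180*s + 416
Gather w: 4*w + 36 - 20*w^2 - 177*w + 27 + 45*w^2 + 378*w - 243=25*w^2 + 205*w - 180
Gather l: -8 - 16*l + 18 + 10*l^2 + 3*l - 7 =10*l^2 - 13*l + 3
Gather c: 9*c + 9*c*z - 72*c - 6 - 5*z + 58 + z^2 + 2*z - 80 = c*(9*z - 63) + z^2 - 3*z - 28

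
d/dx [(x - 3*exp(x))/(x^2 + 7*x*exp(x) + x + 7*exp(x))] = ((1 - 3*exp(x))*(x^2 + 7*x*exp(x) + x + 7*exp(x)) - (x - 3*exp(x))*(7*x*exp(x) + 2*x + 14*exp(x) + 1))/(x^2 + 7*x*exp(x) + x + 7*exp(x))^2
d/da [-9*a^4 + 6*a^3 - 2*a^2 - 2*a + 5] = -36*a^3 + 18*a^2 - 4*a - 2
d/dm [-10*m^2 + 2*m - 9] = 2 - 20*m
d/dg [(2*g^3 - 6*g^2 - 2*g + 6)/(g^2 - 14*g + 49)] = 2*(g^3 - 21*g^2 + 43*g + 1)/(g^3 - 21*g^2 + 147*g - 343)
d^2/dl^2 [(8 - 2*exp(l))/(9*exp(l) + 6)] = 28*(3*exp(l) - 2)*exp(l)/(3*(27*exp(3*l) + 54*exp(2*l) + 36*exp(l) + 8))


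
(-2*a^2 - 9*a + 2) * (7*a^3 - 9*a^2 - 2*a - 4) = -14*a^5 - 45*a^4 + 99*a^3 + 8*a^2 + 32*a - 8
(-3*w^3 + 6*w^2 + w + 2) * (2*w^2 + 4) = -6*w^5 + 12*w^4 - 10*w^3 + 28*w^2 + 4*w + 8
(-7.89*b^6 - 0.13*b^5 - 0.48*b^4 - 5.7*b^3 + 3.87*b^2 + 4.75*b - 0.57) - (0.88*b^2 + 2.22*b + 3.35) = -7.89*b^6 - 0.13*b^5 - 0.48*b^4 - 5.7*b^3 + 2.99*b^2 + 2.53*b - 3.92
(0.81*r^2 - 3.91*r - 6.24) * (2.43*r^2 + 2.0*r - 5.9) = 1.9683*r^4 - 7.8813*r^3 - 27.7622*r^2 + 10.589*r + 36.816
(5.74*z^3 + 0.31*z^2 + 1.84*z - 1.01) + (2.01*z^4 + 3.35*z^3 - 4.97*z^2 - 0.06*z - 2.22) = 2.01*z^4 + 9.09*z^3 - 4.66*z^2 + 1.78*z - 3.23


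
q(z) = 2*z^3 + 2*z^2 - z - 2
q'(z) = 6*z^2 + 4*z - 1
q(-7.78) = -814.99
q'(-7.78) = 331.05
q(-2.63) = -21.92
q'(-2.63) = 29.98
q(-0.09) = -1.90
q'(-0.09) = -1.31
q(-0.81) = -0.94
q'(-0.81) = -0.30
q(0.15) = -2.10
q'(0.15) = -0.26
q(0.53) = -1.67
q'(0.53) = 2.81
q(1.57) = 9.10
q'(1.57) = 20.07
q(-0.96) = -0.97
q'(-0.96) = 0.69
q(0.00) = -2.00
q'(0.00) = -1.00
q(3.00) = 67.00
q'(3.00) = 65.00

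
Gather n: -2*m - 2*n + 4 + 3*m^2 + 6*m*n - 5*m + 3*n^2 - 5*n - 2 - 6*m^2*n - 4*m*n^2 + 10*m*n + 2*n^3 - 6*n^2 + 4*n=3*m^2 - 7*m + 2*n^3 + n^2*(-4*m - 3) + n*(-6*m^2 + 16*m - 3) + 2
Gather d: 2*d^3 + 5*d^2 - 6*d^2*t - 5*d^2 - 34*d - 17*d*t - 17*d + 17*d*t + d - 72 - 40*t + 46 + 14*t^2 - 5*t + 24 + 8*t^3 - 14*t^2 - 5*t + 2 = 2*d^3 - 6*d^2*t - 50*d + 8*t^3 - 50*t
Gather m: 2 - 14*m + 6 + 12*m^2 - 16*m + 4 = 12*m^2 - 30*m + 12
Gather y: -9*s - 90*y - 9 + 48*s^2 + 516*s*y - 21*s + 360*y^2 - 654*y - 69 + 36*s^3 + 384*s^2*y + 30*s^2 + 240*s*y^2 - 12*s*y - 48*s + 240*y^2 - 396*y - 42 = 36*s^3 + 78*s^2 - 78*s + y^2*(240*s + 600) + y*(384*s^2 + 504*s - 1140) - 120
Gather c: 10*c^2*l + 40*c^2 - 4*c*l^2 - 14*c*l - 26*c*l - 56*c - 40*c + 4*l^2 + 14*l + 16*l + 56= c^2*(10*l + 40) + c*(-4*l^2 - 40*l - 96) + 4*l^2 + 30*l + 56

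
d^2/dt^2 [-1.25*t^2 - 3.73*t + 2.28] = -2.50000000000000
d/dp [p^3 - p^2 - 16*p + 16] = 3*p^2 - 2*p - 16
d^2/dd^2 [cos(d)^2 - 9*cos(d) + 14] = 9*cos(d) - 2*cos(2*d)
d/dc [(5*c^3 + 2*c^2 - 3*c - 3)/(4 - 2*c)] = (-10*c^3 + 28*c^2 + 8*c - 9)/(2*(c^2 - 4*c + 4))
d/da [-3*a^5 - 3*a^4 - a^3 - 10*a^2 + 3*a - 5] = -15*a^4 - 12*a^3 - 3*a^2 - 20*a + 3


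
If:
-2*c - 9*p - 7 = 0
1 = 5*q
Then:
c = -9*p/2 - 7/2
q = 1/5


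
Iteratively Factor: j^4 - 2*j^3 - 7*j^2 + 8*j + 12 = (j + 2)*(j^3 - 4*j^2 + j + 6) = (j - 3)*(j + 2)*(j^2 - j - 2) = (j - 3)*(j - 2)*(j + 2)*(j + 1)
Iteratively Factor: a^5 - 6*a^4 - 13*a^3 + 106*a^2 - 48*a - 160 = (a + 1)*(a^4 - 7*a^3 - 6*a^2 + 112*a - 160) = (a + 1)*(a + 4)*(a^3 - 11*a^2 + 38*a - 40) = (a - 2)*(a + 1)*(a + 4)*(a^2 - 9*a + 20) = (a - 5)*(a - 2)*(a + 1)*(a + 4)*(a - 4)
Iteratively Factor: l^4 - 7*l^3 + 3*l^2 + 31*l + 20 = (l - 5)*(l^3 - 2*l^2 - 7*l - 4) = (l - 5)*(l + 1)*(l^2 - 3*l - 4) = (l - 5)*(l + 1)^2*(l - 4)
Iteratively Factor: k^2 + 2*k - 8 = (k + 4)*(k - 2)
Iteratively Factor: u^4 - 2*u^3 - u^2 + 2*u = (u + 1)*(u^3 - 3*u^2 + 2*u) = u*(u + 1)*(u^2 - 3*u + 2) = u*(u - 2)*(u + 1)*(u - 1)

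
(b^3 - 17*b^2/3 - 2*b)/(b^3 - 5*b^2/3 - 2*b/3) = (b - 6)/(b - 2)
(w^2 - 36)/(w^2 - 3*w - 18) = (w + 6)/(w + 3)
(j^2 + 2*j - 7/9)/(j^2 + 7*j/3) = (j - 1/3)/j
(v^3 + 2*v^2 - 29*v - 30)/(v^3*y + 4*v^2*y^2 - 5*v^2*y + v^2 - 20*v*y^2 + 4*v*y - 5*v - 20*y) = (v^2 + 7*v + 6)/(v^2*y + 4*v*y^2 + v + 4*y)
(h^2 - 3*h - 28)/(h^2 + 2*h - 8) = (h - 7)/(h - 2)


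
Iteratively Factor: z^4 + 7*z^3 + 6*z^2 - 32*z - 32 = (z + 4)*(z^3 + 3*z^2 - 6*z - 8) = (z + 4)^2*(z^2 - z - 2) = (z + 1)*(z + 4)^2*(z - 2)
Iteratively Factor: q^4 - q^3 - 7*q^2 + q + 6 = (q - 3)*(q^3 + 2*q^2 - q - 2) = (q - 3)*(q + 2)*(q^2 - 1) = (q - 3)*(q + 1)*(q + 2)*(q - 1)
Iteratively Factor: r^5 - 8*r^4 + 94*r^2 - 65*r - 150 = (r - 5)*(r^4 - 3*r^3 - 15*r^2 + 19*r + 30) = (r - 5)*(r + 3)*(r^3 - 6*r^2 + 3*r + 10) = (r - 5)*(r - 2)*(r + 3)*(r^2 - 4*r - 5) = (r - 5)*(r - 2)*(r + 1)*(r + 3)*(r - 5)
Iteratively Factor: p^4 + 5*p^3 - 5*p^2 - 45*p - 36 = (p + 3)*(p^3 + 2*p^2 - 11*p - 12) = (p + 3)*(p + 4)*(p^2 - 2*p - 3) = (p - 3)*(p + 3)*(p + 4)*(p + 1)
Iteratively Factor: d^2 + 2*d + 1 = (d + 1)*(d + 1)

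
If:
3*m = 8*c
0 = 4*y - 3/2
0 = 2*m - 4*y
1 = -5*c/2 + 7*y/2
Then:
No Solution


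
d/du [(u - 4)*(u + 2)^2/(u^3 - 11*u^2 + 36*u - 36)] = (-11*u^4 + 96*u^3 - 192*u^2 - 352*u + 1008)/(u^6 - 22*u^5 + 193*u^4 - 864*u^3 + 2088*u^2 - 2592*u + 1296)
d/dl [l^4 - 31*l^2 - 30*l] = 4*l^3 - 62*l - 30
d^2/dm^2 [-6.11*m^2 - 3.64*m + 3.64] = -12.2200000000000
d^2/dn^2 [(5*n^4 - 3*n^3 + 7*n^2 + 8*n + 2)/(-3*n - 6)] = 2*(-15*n^4 - 77*n^3 - 102*n^2 + 36*n - 14)/(3*(n^3 + 6*n^2 + 12*n + 8))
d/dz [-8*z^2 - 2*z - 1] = -16*z - 2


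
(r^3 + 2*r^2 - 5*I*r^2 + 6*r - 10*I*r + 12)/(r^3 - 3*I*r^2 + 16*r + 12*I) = (r + 2)/(r + 2*I)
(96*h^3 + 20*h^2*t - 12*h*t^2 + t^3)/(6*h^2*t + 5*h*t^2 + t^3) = (48*h^2 - 14*h*t + t^2)/(t*(3*h + t))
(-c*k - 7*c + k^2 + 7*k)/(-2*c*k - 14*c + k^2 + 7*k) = (c - k)/(2*c - k)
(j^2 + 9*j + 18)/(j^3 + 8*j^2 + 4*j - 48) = (j + 3)/(j^2 + 2*j - 8)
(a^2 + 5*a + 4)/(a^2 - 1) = (a + 4)/(a - 1)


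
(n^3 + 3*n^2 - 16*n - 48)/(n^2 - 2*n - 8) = (n^2 + 7*n + 12)/(n + 2)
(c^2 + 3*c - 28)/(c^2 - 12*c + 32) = (c + 7)/(c - 8)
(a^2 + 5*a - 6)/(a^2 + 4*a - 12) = (a - 1)/(a - 2)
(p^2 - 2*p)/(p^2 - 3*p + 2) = p/(p - 1)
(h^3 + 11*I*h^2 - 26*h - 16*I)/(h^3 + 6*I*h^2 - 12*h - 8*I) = (h^2 + 9*I*h - 8)/(h^2 + 4*I*h - 4)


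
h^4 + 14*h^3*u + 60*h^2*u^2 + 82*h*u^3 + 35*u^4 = (h + u)^2*(h + 5*u)*(h + 7*u)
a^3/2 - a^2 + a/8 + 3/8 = (a/2 + 1/4)*(a - 3/2)*(a - 1)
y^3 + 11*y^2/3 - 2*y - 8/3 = (y - 1)*(y + 2/3)*(y + 4)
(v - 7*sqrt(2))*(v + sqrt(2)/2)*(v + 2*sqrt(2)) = v^3 - 9*sqrt(2)*v^2/2 - 33*v - 14*sqrt(2)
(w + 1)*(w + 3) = w^2 + 4*w + 3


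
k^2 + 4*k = k*(k + 4)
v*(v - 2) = v^2 - 2*v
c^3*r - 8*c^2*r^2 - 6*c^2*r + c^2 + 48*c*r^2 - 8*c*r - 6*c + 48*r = (c - 6)*(c - 8*r)*(c*r + 1)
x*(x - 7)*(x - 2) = x^3 - 9*x^2 + 14*x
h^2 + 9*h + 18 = (h + 3)*(h + 6)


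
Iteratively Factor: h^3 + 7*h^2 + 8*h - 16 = (h + 4)*(h^2 + 3*h - 4) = (h - 1)*(h + 4)*(h + 4)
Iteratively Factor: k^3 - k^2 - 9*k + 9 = (k - 1)*(k^2 - 9) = (k - 1)*(k + 3)*(k - 3)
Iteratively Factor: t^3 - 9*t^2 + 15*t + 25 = (t - 5)*(t^2 - 4*t - 5) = (t - 5)^2*(t + 1)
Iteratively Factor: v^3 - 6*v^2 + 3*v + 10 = (v + 1)*(v^2 - 7*v + 10) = (v - 2)*(v + 1)*(v - 5)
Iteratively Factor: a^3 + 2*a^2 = (a + 2)*(a^2) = a*(a + 2)*(a)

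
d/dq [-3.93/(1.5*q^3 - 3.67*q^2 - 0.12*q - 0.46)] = (17.685*q^2 - 28.8462*q - 0.4716)/(-1.5*q^3 + 3.67*q^2 + 0.12*q + 0.46)^2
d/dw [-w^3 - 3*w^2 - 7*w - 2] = -3*w^2 - 6*w - 7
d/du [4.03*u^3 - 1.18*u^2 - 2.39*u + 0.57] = 12.09*u^2 - 2.36*u - 2.39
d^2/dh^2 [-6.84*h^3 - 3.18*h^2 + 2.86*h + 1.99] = -41.04*h - 6.36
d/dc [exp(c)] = exp(c)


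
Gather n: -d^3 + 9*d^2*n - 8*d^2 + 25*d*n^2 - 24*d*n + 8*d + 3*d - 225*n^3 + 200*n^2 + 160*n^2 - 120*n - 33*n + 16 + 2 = -d^3 - 8*d^2 + 11*d - 225*n^3 + n^2*(25*d + 360) + n*(9*d^2 - 24*d - 153) + 18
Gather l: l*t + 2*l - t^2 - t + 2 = l*(t + 2) - t^2 - t + 2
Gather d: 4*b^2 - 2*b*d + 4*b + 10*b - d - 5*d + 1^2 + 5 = 4*b^2 + 14*b + d*(-2*b - 6) + 6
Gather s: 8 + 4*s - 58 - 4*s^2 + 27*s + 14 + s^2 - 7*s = -3*s^2 + 24*s - 36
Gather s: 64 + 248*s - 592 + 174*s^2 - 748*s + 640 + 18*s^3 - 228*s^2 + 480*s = 18*s^3 - 54*s^2 - 20*s + 112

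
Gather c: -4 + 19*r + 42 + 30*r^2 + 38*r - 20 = 30*r^2 + 57*r + 18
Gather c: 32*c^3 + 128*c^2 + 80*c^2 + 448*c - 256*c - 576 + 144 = 32*c^3 + 208*c^2 + 192*c - 432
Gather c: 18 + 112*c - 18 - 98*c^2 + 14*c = -98*c^2 + 126*c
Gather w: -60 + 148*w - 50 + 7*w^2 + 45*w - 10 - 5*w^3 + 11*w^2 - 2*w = -5*w^3 + 18*w^2 + 191*w - 120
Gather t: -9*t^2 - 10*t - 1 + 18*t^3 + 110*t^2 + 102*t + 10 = 18*t^3 + 101*t^2 + 92*t + 9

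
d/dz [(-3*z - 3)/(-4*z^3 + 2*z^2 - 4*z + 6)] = 3*(2*z^3 - z^2 + 2*z - 2*(z + 1)*(3*z^2 - z + 1) - 3)/(2*(2*z^3 - z^2 + 2*z - 3)^2)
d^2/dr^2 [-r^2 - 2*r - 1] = -2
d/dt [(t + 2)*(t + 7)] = 2*t + 9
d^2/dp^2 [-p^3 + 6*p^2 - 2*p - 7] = 12 - 6*p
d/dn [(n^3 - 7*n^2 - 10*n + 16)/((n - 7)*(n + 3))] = (n^4 - 8*n^3 - 25*n^2 + 262*n + 274)/(n^4 - 8*n^3 - 26*n^2 + 168*n + 441)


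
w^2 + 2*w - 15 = (w - 3)*(w + 5)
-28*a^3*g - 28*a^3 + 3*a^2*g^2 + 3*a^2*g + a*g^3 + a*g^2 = (-4*a + g)*(7*a + g)*(a*g + a)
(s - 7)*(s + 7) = s^2 - 49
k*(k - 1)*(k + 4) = k^3 + 3*k^2 - 4*k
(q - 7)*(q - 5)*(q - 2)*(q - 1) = q^4 - 15*q^3 + 73*q^2 - 129*q + 70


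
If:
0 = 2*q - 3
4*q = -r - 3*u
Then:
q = 3/2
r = -3*u - 6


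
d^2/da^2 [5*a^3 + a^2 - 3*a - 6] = 30*a + 2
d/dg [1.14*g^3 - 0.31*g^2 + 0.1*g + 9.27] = 3.42*g^2 - 0.62*g + 0.1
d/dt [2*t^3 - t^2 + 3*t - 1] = 6*t^2 - 2*t + 3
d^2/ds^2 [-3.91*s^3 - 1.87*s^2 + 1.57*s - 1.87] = -23.46*s - 3.74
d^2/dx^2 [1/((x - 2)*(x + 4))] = 2*((x - 2)^2 + (x - 2)*(x + 4) + (x + 4)^2)/((x - 2)^3*(x + 4)^3)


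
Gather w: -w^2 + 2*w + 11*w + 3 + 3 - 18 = -w^2 + 13*w - 12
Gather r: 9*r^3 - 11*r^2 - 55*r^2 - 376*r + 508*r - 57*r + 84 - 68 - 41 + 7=9*r^3 - 66*r^2 + 75*r - 18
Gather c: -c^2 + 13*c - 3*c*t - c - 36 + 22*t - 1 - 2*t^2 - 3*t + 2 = -c^2 + c*(12 - 3*t) - 2*t^2 + 19*t - 35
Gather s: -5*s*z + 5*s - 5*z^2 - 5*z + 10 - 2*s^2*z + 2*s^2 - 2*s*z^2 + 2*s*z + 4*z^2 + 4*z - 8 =s^2*(2 - 2*z) + s*(-2*z^2 - 3*z + 5) - z^2 - z + 2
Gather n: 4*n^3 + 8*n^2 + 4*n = 4*n^3 + 8*n^2 + 4*n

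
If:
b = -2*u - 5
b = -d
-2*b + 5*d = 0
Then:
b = 0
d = 0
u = -5/2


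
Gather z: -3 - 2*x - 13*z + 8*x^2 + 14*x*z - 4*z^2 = 8*x^2 - 2*x - 4*z^2 + z*(14*x - 13) - 3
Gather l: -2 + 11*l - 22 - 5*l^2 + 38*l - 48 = -5*l^2 + 49*l - 72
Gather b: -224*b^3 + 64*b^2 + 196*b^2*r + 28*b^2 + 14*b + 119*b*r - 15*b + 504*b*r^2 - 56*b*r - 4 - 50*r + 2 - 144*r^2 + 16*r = -224*b^3 + b^2*(196*r + 92) + b*(504*r^2 + 63*r - 1) - 144*r^2 - 34*r - 2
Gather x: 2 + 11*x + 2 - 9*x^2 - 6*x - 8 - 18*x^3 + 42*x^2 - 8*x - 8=-18*x^3 + 33*x^2 - 3*x - 12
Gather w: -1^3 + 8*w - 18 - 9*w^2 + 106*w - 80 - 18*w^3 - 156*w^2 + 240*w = -18*w^3 - 165*w^2 + 354*w - 99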